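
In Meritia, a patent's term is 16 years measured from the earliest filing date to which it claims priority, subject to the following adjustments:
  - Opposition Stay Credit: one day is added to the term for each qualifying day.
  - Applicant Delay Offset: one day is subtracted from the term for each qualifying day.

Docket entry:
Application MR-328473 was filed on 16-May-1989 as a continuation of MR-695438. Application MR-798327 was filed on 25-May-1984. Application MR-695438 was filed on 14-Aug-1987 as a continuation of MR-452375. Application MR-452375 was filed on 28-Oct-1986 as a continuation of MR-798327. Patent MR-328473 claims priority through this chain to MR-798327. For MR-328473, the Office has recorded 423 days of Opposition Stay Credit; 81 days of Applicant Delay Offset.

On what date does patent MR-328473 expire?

May 2, 2001

Earliest priority filing: 25 May 1984.
Base term: 25 May 1984 + 16 years → 25 May 2000.
Opposition Stay Credit: +423 days → 22 July 2001.
Applicant Delay Offset: −81 days → 2 May 2001.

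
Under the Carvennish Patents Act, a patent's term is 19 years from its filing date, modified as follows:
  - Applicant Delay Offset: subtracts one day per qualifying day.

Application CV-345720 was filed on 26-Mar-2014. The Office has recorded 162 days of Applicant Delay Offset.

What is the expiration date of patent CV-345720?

October 15, 2032

Base term: filing date + 19 years → 26 March 2033.
Applicant Delay Offset: −162 days → 15 October 2032.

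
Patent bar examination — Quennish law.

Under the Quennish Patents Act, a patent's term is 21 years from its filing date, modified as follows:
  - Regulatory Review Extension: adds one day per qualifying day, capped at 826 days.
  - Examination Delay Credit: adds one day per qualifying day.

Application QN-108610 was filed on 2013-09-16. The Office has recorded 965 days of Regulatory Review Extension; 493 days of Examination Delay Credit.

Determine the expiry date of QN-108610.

Base term: filing date + 21 years → 16 September 2034.
Regulatory Review Extension: 965 days claimed exceeds the 826-day cap, so +826 days → 20 December 2036.
Examination Delay Credit: +493 days → 27 April 2038.

2038-04-27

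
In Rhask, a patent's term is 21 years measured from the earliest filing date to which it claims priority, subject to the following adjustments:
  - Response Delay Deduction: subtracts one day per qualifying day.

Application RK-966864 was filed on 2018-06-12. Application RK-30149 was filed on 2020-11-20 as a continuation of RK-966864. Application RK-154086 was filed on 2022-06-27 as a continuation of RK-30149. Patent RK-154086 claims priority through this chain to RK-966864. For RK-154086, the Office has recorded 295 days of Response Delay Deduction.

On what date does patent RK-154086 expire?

August 21, 2038

Earliest priority filing: 12 June 2018.
Base term: 12 June 2018 + 21 years → 12 June 2039.
Response Delay Deduction: −295 days → 21 August 2038.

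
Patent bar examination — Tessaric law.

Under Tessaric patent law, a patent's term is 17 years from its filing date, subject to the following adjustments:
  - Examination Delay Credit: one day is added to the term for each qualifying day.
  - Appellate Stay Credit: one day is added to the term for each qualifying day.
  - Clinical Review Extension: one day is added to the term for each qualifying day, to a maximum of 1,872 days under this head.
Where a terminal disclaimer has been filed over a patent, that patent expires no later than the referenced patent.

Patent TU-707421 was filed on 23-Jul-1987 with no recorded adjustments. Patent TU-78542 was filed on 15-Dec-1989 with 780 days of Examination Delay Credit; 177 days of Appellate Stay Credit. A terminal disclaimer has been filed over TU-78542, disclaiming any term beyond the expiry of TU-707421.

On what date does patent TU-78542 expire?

Natural term of TU-78542:
  Base: filing + 17 years → 15 December 2006.
  Examination Delay Credit: +780 days → 2 February 2009.
  Appellate Stay Credit: +177 days → 29 July 2009.
Expiry of referenced patent TU-707421:
  Base: filing + 17 years → 23 July 2004.
Terminal disclaimer: TU-78542 expires on the earlier of 29 July 2009 and 23 July 2004.

July 23, 2004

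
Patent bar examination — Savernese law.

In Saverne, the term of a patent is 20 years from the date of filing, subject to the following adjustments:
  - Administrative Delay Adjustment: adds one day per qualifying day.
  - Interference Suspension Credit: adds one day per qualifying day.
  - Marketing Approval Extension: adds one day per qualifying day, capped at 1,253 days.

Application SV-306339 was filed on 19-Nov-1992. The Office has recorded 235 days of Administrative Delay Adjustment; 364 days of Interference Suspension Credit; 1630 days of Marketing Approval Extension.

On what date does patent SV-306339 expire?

December 15, 2017

Base term: filing date + 20 years → 19 November 2012.
Administrative Delay Adjustment: +235 days → 12 July 2013.
Interference Suspension Credit: +364 days → 11 July 2014.
Marketing Approval Extension: 1630 days claimed exceeds the 1253-day cap, so +1253 days → 15 December 2017.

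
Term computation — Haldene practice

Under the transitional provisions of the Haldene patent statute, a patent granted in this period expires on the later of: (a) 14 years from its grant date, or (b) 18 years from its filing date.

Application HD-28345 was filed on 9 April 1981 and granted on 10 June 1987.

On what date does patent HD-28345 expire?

2001-06-10

(a) grant + 14 years → 10 June 2001.
(b) filing + 18 years → 9 April 1999.
Later of the two: 10 June 2001.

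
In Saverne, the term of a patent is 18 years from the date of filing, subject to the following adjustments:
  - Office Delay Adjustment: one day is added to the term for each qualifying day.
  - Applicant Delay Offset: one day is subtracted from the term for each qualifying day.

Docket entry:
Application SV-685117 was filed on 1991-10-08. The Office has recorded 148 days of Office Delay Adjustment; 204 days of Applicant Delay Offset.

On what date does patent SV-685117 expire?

Base term: filing date + 18 years → 8 October 2009.
Office Delay Adjustment: +148 days → 5 March 2010.
Applicant Delay Offset: −204 days → 13 August 2009.

2009-08-13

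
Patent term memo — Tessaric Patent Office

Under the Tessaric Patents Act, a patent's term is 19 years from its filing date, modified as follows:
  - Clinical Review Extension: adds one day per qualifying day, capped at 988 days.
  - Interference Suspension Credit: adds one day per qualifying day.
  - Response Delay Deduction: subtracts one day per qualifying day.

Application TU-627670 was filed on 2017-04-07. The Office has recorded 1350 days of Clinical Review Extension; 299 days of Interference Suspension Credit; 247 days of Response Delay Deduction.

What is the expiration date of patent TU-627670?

February 11, 2039

Base term: filing date + 19 years → 7 April 2036.
Clinical Review Extension: 1350 days claimed exceeds the 988-day cap, so +988 days → 21 December 2038.
Interference Suspension Credit: +299 days → 16 October 2039.
Response Delay Deduction: −247 days → 11 February 2039.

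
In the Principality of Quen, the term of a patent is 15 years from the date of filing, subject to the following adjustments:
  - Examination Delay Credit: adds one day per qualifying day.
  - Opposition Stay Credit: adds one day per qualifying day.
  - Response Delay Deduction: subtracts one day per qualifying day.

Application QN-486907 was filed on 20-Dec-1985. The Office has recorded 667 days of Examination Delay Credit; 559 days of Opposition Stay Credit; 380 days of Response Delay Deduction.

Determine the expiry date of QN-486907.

Base term: filing date + 15 years → 20 December 2000.
Examination Delay Credit: +667 days → 18 October 2002.
Opposition Stay Credit: +559 days → 29 April 2004.
Response Delay Deduction: −380 days → 15 April 2003.

April 15, 2003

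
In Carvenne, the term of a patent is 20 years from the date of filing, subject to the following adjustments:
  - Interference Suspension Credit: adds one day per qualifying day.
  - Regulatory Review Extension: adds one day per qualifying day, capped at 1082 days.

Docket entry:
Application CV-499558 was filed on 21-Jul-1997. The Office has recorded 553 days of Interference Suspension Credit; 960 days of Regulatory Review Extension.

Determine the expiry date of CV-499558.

September 11, 2021

Base term: filing date + 20 years → 21 July 2017.
Interference Suspension Credit: +553 days → 25 January 2019.
Regulatory Review Extension: 960 days (within the 1082-day cap) → +960 days → 11 September 2021.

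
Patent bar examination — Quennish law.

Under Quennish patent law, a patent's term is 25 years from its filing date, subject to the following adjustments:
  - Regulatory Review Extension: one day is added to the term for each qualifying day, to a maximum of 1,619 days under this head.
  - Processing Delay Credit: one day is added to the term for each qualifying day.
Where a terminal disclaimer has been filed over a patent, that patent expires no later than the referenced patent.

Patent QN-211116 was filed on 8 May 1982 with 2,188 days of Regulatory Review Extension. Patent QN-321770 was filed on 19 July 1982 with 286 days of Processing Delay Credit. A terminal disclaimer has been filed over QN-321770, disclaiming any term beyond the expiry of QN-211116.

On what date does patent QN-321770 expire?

Natural term of QN-321770:
  Base: filing + 25 years → 19 July 2007.
  Processing Delay Credit: +286 days → 30 April 2008.
Expiry of referenced patent QN-211116:
  Base: filing + 25 years → 8 May 2007.
  Regulatory Review Extension: 2188 days claimed exceeds the 1619-day cap, so +1619 days → 13 October 2011.
Terminal disclaimer: QN-321770 expires on the earlier of 30 April 2008 and 13 October 2011.

2008-04-30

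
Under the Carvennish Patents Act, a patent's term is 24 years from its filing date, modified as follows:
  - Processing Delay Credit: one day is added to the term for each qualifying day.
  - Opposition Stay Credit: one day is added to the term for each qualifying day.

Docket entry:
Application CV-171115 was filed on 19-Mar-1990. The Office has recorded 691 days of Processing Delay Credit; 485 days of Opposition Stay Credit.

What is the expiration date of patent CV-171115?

Base term: filing date + 24 years → 19 March 2014.
Processing Delay Credit: +691 days → 8 February 2016.
Opposition Stay Credit: +485 days → 7 June 2017.

2017-06-07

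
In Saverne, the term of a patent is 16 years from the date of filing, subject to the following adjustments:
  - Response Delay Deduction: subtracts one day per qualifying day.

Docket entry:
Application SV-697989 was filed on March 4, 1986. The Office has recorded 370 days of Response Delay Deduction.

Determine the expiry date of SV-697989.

February 27, 2001

Base term: filing date + 16 years → 4 March 2002.
Response Delay Deduction: −370 days → 27 February 2001.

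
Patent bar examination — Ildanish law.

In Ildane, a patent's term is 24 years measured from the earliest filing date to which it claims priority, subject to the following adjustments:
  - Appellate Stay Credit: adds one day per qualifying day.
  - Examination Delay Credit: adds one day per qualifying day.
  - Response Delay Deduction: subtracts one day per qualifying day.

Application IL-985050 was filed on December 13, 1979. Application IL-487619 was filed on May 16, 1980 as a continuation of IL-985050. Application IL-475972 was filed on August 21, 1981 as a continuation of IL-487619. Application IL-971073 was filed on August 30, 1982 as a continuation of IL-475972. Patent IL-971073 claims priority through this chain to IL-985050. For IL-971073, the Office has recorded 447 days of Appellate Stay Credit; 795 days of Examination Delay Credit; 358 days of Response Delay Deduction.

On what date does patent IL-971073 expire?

Earliest priority filing: 13 December 1979.
Base term: 13 December 1979 + 24 years → 13 December 2003.
Appellate Stay Credit: +447 days → 4 March 2005.
Examination Delay Credit: +795 days → 8 May 2007.
Response Delay Deduction: −358 days → 15 May 2006.

2006-05-15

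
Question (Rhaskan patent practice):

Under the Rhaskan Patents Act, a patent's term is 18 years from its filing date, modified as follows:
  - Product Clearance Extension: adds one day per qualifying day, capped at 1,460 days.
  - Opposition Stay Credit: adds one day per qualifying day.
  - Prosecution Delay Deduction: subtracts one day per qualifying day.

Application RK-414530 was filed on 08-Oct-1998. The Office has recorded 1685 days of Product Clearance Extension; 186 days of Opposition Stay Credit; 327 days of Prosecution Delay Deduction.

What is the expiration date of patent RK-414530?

2020-05-19

Base term: filing date + 18 years → 8 October 2016.
Product Clearance Extension: 1685 days claimed exceeds the 1460-day cap, so +1460 days → 7 October 2020.
Opposition Stay Credit: +186 days → 11 April 2021.
Prosecution Delay Deduction: −327 days → 19 May 2020.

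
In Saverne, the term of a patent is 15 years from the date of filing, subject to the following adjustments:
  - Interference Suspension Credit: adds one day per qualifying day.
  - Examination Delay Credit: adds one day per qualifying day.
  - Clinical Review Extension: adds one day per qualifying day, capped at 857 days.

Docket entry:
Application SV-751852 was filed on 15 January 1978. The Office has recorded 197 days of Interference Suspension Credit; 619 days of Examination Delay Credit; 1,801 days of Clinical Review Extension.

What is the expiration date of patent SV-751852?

Base term: filing date + 15 years → 15 January 1993.
Interference Suspension Credit: +197 days → 31 July 1993.
Examination Delay Credit: +619 days → 11 April 1995.
Clinical Review Extension: 1801 days claimed exceeds the 857-day cap, so +857 days → 15 August 1997.

1997-08-15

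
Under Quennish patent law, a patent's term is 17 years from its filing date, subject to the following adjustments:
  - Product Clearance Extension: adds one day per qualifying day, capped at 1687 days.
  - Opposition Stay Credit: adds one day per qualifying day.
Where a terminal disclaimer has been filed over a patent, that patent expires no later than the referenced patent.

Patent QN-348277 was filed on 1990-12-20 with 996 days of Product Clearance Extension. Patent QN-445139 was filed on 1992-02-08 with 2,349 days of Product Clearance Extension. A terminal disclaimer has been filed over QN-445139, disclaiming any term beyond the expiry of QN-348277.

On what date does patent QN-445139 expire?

Natural term of QN-445139:
  Base: filing + 17 years → 8 February 2009.
  Product Clearance Extension: 2349 days claimed exceeds the 1687-day cap, so +1687 days → 22 September 2013.
Expiry of referenced patent QN-348277:
  Base: filing + 17 years → 20 December 2007.
  Product Clearance Extension: 996 days (within the 1687-day cap) → +996 days → 11 September 2010.
Terminal disclaimer: QN-445139 expires on the earlier of 22 September 2013 and 11 September 2010.

2010-09-11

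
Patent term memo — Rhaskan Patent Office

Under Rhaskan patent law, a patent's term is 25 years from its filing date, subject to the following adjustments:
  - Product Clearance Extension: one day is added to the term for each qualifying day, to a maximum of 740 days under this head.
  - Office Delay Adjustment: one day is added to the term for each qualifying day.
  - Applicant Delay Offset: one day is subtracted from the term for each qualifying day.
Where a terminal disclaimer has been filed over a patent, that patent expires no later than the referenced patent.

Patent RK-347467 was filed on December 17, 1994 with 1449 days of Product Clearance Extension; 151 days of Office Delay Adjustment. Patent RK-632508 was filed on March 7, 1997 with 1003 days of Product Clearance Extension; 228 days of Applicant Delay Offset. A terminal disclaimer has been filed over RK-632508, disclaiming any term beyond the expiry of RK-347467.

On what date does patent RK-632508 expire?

2022-05-26

Natural term of RK-632508:
  Base: filing + 25 years → 7 March 2022.
  Product Clearance Extension: 1003 days claimed exceeds the 740-day cap, so +740 days → 16 March 2024.
  Applicant Delay Offset: −228 days → 1 August 2023.
Expiry of referenced patent RK-347467:
  Base: filing + 25 years → 17 December 2019.
  Product Clearance Extension: 1449 days claimed exceeds the 740-day cap, so +740 days → 26 December 2021.
  Office Delay Adjustment: +151 days → 26 May 2022.
Terminal disclaimer: RK-632508 expires on the earlier of 1 August 2023 and 26 May 2022.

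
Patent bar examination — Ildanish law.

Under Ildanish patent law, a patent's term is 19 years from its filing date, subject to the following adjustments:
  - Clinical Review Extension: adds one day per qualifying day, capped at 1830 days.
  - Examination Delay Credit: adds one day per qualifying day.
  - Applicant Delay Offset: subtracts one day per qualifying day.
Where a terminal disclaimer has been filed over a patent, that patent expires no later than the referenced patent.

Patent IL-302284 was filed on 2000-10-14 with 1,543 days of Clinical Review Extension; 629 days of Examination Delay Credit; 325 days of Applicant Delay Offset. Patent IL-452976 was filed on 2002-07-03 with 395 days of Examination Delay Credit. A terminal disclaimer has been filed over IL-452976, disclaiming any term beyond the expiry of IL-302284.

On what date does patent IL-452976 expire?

August 2, 2022

Natural term of IL-452976:
  Base: filing + 19 years → 3 July 2021.
  Examination Delay Credit: +395 days → 2 August 2022.
Expiry of referenced patent IL-302284:
  Base: filing + 19 years → 14 October 2019.
  Clinical Review Extension: 1543 days (within the 1830-day cap) → +1543 days → 4 January 2024.
  Examination Delay Credit: +629 days → 24 September 2025.
  Applicant Delay Offset: −325 days → 3 November 2024.
Terminal disclaimer: IL-452976 expires on the earlier of 2 August 2022 and 3 November 2024.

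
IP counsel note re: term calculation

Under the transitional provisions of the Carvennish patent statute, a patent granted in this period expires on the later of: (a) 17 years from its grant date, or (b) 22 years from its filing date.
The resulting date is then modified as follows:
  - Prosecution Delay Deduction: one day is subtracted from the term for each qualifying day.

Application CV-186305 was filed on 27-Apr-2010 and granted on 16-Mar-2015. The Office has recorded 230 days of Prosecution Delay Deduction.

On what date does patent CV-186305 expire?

(a) grant + 17 years → 16 March 2032.
(b) filing + 22 years → 27 April 2032.
Later of the two: 27 April 2032.
Prosecution Delay Deduction: −230 days → 10 September 2031.

September 10, 2031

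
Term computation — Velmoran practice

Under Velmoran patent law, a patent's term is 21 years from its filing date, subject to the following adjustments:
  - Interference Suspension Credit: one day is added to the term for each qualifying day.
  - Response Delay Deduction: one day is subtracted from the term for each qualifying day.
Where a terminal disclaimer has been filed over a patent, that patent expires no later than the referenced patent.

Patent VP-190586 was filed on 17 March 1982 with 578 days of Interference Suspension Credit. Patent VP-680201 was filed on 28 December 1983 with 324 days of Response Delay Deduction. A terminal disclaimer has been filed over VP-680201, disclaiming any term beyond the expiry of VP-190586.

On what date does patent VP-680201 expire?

Natural term of VP-680201:
  Base: filing + 21 years → 28 December 2004.
  Response Delay Deduction: −324 days → 8 February 2004.
Expiry of referenced patent VP-190586:
  Base: filing + 21 years → 17 March 2003.
  Interference Suspension Credit: +578 days → 15 October 2004.
Terminal disclaimer: VP-680201 expires on the earlier of 8 February 2004 and 15 October 2004.

2004-02-08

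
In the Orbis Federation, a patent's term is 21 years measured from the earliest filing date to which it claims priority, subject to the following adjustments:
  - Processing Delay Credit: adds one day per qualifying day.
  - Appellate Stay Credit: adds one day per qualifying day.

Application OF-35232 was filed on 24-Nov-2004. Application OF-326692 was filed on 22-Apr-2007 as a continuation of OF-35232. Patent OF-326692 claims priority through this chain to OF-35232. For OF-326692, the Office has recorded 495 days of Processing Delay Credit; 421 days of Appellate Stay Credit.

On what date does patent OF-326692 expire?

Earliest priority filing: 24 November 2004.
Base term: 24 November 2004 + 21 years → 24 November 2025.
Processing Delay Credit: +495 days → 3 April 2027.
Appellate Stay Credit: +421 days → 28 May 2028.

2028-05-28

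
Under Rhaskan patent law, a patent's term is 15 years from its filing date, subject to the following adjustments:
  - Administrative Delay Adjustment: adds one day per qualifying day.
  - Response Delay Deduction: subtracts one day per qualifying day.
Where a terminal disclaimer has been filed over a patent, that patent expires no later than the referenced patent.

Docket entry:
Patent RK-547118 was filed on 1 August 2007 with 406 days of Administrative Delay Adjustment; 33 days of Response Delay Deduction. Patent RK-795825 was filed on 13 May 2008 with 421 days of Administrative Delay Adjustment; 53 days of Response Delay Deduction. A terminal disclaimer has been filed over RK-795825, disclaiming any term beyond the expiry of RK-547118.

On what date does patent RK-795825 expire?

Natural term of RK-795825:
  Base: filing + 15 years → 13 May 2023.
  Administrative Delay Adjustment: +421 days → 7 July 2024.
  Response Delay Deduction: −53 days → 15 May 2024.
Expiry of referenced patent RK-547118:
  Base: filing + 15 years → 1 August 2022.
  Administrative Delay Adjustment: +406 days → 11 September 2023.
  Response Delay Deduction: −33 days → 9 August 2023.
Terminal disclaimer: RK-795825 expires on the earlier of 15 May 2024 and 9 August 2023.

2023-08-09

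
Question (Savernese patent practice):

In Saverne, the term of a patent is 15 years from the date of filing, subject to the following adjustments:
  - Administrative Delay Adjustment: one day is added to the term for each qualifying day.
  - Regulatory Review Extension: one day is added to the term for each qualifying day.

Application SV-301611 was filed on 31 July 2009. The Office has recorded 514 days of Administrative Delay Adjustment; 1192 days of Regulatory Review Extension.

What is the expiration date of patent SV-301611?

Base term: filing date + 15 years → 31 July 2024.
Administrative Delay Adjustment: +514 days → 27 December 2025.
Regulatory Review Extension: +1192 days → 2 April 2029.

April 2, 2029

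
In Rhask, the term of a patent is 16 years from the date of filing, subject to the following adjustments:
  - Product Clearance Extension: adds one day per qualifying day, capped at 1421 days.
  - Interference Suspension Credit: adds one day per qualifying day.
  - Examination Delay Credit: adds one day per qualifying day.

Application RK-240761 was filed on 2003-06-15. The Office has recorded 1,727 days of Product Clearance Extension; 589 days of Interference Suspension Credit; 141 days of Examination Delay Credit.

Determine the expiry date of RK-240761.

Base term: filing date + 16 years → 15 June 2019.
Product Clearance Extension: 1727 days claimed exceeds the 1421-day cap, so +1421 days → 6 May 2023.
Interference Suspension Credit: +589 days → 15 December 2024.
Examination Delay Credit: +141 days → 5 May 2025.

May 5, 2025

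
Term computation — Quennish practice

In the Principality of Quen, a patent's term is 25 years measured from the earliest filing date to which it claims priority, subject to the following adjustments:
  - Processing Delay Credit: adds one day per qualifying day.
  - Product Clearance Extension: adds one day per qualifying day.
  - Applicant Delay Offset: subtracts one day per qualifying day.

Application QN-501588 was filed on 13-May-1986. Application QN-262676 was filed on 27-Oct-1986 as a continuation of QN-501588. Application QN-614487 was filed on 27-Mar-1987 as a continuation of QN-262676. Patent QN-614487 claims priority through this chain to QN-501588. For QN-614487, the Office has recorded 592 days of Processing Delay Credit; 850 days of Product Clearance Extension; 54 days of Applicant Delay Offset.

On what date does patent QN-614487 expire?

Earliest priority filing: 13 May 1986.
Base term: 13 May 1986 + 25 years → 13 May 2011.
Processing Delay Credit: +592 days → 25 December 2012.
Product Clearance Extension: +850 days → 24 April 2015.
Applicant Delay Offset: −54 days → 1 March 2015.

March 1, 2015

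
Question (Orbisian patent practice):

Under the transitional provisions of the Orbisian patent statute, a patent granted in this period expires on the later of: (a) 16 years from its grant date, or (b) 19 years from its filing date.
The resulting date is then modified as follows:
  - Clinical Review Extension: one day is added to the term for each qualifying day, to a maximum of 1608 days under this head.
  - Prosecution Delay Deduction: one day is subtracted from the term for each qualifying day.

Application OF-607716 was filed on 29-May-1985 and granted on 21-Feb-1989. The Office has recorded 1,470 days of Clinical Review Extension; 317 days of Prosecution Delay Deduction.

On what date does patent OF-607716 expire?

2008-04-19

(a) grant + 16 years → 21 February 2005.
(b) filing + 19 years → 29 May 2004.
Later of the two: 21 February 2005.
Clinical Review Extension: 1470 days (within the 1608-day cap) → +1470 days → 2 March 2009.
Prosecution Delay Deduction: −317 days → 19 April 2008.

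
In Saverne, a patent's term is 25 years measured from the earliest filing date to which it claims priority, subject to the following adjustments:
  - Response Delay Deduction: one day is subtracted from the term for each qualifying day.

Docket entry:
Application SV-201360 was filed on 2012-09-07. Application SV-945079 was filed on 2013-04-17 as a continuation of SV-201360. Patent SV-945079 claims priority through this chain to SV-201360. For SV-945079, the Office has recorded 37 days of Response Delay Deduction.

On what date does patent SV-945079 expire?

Earliest priority filing: 7 September 2012.
Base term: 7 September 2012 + 25 years → 7 September 2037.
Response Delay Deduction: −37 days → 1 August 2037.

August 1, 2037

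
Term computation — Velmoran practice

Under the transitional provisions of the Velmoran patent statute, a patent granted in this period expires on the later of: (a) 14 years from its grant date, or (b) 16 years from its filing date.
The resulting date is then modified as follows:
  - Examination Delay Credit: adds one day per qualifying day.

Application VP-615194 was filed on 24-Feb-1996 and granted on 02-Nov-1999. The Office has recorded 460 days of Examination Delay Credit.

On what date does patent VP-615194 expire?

February 5, 2015

(a) grant + 14 years → 2 November 2013.
(b) filing + 16 years → 24 February 2012.
Later of the two: 2 November 2013.
Examination Delay Credit: +460 days → 5 February 2015.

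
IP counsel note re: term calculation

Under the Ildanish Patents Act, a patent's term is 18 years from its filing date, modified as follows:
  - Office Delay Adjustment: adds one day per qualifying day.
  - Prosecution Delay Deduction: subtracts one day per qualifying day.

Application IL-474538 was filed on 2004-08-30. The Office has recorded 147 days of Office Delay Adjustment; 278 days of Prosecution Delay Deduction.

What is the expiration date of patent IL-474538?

2022-04-21

Base term: filing date + 18 years → 30 August 2022.
Office Delay Adjustment: +147 days → 24 January 2023.
Prosecution Delay Deduction: −278 days → 21 April 2022.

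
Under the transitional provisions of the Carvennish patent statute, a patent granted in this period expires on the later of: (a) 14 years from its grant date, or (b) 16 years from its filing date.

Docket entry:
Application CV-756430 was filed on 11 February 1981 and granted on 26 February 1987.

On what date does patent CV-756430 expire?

(a) grant + 14 years → 26 February 2001.
(b) filing + 16 years → 11 February 1997.
Later of the two: 26 February 2001.

February 26, 2001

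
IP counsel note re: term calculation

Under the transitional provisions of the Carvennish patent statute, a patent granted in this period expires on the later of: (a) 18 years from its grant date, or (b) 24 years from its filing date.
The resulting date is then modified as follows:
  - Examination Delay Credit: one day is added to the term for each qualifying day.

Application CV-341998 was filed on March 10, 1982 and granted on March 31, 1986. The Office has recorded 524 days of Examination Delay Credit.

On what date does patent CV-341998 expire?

(a) grant + 18 years → 31 March 2004.
(b) filing + 24 years → 10 March 2006.
Later of the two: 10 March 2006.
Examination Delay Credit: +524 days → 16 August 2007.

August 16, 2007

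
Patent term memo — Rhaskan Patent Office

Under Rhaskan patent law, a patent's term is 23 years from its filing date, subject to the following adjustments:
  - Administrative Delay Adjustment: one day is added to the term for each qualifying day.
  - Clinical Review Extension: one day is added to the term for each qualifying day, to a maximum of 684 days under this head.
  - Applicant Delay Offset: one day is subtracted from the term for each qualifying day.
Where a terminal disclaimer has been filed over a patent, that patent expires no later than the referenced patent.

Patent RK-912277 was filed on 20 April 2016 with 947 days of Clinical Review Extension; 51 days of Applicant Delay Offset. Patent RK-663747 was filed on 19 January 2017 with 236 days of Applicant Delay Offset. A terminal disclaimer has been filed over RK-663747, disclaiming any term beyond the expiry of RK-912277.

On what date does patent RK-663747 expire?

Natural term of RK-663747:
  Base: filing + 23 years → 19 January 2040.
  Applicant Delay Offset: −236 days → 28 May 2039.
Expiry of referenced patent RK-912277:
  Base: filing + 23 years → 20 April 2039.
  Clinical Review Extension: 947 days claimed exceeds the 684-day cap, so +684 days → 4 March 2041.
  Applicant Delay Offset: −51 days → 12 January 2041.
Terminal disclaimer: RK-663747 expires on the earlier of 28 May 2039 and 12 January 2041.

May 28, 2039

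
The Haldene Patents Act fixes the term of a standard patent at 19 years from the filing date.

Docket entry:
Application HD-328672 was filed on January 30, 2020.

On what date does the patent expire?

Filing date + 19 years → 30 January 2039.

2039-01-30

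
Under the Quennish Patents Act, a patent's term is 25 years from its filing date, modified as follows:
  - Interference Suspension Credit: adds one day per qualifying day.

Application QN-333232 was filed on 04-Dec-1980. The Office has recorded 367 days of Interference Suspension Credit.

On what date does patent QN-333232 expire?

Base term: filing date + 25 years → 4 December 2005.
Interference Suspension Credit: +367 days → 6 December 2006.

2006-12-06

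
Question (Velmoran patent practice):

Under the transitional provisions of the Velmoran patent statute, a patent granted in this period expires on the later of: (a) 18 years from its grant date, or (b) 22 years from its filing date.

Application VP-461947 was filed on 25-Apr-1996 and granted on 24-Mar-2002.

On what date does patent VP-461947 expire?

March 24, 2020

(a) grant + 18 years → 24 March 2020.
(b) filing + 22 years → 25 April 2018.
Later of the two: 24 March 2020.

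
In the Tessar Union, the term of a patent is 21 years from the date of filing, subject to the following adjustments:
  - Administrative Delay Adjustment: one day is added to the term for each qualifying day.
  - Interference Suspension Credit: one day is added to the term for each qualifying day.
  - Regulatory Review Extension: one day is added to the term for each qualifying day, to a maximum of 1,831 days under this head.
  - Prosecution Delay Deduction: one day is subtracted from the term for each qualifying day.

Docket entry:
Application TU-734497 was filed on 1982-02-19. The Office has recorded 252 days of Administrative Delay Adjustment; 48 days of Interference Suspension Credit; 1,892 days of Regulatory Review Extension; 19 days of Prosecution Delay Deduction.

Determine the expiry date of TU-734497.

Base term: filing date + 21 years → 19 February 2003.
Administrative Delay Adjustment: +252 days → 29 October 2003.
Interference Suspension Credit: +48 days → 16 December 2003.
Regulatory Review Extension: 1892 days claimed exceeds the 1831-day cap, so +1831 days → 20 December 2008.
Prosecution Delay Deduction: −19 days → 1 December 2008.

December 1, 2008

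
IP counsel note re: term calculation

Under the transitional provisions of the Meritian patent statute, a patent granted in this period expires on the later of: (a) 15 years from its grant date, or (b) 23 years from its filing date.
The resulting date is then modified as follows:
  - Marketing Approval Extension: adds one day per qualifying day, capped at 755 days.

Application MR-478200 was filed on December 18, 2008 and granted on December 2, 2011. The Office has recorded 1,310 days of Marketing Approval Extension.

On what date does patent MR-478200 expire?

January 11, 2034

(a) grant + 15 years → 2 December 2026.
(b) filing + 23 years → 18 December 2031.
Later of the two: 18 December 2031.
Marketing Approval Extension: 1310 days claimed exceeds the 755-day cap, so +755 days → 11 January 2034.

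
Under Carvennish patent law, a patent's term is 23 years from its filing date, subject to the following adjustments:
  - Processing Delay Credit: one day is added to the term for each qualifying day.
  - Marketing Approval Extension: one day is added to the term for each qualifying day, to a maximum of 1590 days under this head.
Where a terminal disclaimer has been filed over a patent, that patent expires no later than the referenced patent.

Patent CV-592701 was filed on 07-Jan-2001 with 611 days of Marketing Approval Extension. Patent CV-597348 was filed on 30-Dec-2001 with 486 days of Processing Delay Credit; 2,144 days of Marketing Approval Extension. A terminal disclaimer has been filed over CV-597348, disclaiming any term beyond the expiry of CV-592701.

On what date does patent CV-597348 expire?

Natural term of CV-597348:
  Base: filing + 23 years → 30 December 2024.
  Processing Delay Credit: +486 days → 30 April 2026.
  Marketing Approval Extension: 2144 days claimed exceeds the 1590-day cap, so +1590 days → 6 September 2030.
Expiry of referenced patent CV-592701:
  Base: filing + 23 years → 7 January 2024.
  Marketing Approval Extension: 611 days (within the 1590-day cap) → +611 days → 9 September 2025.
Terminal disclaimer: CV-597348 expires on the earlier of 6 September 2030 and 9 September 2025.

2025-09-09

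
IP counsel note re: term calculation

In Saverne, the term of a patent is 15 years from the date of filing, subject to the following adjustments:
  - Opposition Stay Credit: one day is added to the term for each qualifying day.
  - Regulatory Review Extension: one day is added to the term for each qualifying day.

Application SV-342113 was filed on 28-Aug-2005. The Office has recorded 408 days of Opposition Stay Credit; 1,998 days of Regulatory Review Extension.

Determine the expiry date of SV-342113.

March 31, 2027

Base term: filing date + 15 years → 28 August 2020.
Opposition Stay Credit: +408 days → 10 October 2021.
Regulatory Review Extension: +1998 days → 31 March 2027.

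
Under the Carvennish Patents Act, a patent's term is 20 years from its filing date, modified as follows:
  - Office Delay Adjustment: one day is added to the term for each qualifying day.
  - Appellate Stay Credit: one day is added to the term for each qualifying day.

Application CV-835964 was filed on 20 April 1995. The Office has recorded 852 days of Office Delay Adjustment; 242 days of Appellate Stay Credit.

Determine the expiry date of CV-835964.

April 18, 2018

Base term: filing date + 20 years → 20 April 2015.
Office Delay Adjustment: +852 days → 19 August 2017.
Appellate Stay Credit: +242 days → 18 April 2018.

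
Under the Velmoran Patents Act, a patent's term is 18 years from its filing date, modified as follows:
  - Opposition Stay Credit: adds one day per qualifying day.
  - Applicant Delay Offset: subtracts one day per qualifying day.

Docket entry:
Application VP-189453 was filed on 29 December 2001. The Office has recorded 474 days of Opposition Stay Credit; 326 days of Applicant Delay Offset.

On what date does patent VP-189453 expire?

May 25, 2020

Base term: filing date + 18 years → 29 December 2019.
Opposition Stay Credit: +474 days → 16 April 2021.
Applicant Delay Offset: −326 days → 25 May 2020.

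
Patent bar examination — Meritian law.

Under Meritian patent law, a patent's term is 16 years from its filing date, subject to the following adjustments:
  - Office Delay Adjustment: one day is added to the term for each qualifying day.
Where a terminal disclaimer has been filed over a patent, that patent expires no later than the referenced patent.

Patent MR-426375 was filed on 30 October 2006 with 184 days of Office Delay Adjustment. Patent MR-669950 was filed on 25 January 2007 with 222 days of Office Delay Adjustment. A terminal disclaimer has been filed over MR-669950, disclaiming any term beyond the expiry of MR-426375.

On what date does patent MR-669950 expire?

May 2, 2023

Natural term of MR-669950:
  Base: filing + 16 years → 25 January 2023.
  Office Delay Adjustment: +222 days → 4 September 2023.
Expiry of referenced patent MR-426375:
  Base: filing + 16 years → 30 October 2022.
  Office Delay Adjustment: +184 days → 2 May 2023.
Terminal disclaimer: MR-669950 expires on the earlier of 4 September 2023 and 2 May 2023.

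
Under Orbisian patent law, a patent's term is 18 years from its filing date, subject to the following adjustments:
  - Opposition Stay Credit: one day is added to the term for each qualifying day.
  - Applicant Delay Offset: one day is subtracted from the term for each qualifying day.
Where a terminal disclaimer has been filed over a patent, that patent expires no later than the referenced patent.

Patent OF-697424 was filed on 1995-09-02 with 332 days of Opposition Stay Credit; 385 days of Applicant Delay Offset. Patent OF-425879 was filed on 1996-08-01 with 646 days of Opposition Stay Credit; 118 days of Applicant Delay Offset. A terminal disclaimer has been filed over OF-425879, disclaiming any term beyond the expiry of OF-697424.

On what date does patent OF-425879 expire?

2013-07-11

Natural term of OF-425879:
  Base: filing + 18 years → 1 August 2014.
  Opposition Stay Credit: +646 days → 8 May 2016.
  Applicant Delay Offset: −118 days → 11 January 2016.
Expiry of referenced patent OF-697424:
  Base: filing + 18 years → 2 September 2013.
  Opposition Stay Credit: +332 days → 31 July 2014.
  Applicant Delay Offset: −385 days → 11 July 2013.
Terminal disclaimer: OF-425879 expires on the earlier of 11 January 2016 and 11 July 2013.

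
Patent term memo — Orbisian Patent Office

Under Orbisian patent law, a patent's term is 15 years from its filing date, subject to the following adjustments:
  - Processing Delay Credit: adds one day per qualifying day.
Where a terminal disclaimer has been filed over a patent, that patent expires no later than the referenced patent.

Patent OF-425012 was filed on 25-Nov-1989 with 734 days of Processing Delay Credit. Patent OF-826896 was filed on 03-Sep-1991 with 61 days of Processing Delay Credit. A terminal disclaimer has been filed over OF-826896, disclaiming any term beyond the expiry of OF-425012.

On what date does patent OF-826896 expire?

Natural term of OF-826896:
  Base: filing + 15 years → 3 September 2006.
  Processing Delay Credit: +61 days → 3 November 2006.
Expiry of referenced patent OF-425012:
  Base: filing + 15 years → 25 November 2004.
  Processing Delay Credit: +734 days → 29 November 2006.
Terminal disclaimer: OF-826896 expires on the earlier of 3 November 2006 and 29 November 2006.

November 3, 2006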